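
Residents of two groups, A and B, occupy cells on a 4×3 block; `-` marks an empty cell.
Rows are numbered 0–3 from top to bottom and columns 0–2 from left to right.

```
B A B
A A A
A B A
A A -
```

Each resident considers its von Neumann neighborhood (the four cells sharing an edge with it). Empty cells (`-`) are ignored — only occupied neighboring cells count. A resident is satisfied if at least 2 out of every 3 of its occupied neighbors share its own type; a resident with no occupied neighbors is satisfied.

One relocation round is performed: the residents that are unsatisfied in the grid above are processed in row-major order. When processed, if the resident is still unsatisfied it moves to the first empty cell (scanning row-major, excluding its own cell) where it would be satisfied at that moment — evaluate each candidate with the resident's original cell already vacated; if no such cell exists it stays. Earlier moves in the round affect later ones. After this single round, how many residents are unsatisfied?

2

Initially unsatisfied (in order): (0,0), (0,1), (0,2), (2,1), (2,2), (3,1).
  (0,0): no empty cell satisfies it; stays.
  (0,1) → (3,2).
  (0,2): no empty cell satisfies it; stays.
  (2,1) → (0,1).
  (2,2): now satisfied by earlier moves; stays.
  (3,1): now satisfied by earlier moves; stays.
Resulting grid:
B B B
A A A
A - A
A A A
Unsatisfied now: (0,0), (0,2).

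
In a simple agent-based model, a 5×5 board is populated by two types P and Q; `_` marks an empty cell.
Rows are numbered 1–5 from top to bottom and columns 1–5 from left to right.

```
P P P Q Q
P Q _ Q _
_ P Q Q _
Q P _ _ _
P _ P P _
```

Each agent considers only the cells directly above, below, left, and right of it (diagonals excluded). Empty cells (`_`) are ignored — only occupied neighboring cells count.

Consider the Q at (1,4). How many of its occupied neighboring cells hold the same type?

Occupied neighbors of (1,4): (2,4)=Q, (1,3)=P, (1,5)=Q.
Same type (Q): 2 of 3.

2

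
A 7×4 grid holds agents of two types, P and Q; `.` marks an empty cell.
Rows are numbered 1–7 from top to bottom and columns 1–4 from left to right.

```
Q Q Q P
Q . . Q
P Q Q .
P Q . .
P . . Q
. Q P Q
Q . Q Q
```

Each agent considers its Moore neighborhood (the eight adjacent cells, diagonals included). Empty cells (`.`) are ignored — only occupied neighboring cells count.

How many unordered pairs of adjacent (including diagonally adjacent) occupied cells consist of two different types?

Scan each occupied cell's neighbors to the right and below (and the two forward diagonals) so each pair is counted once.
Row 1: Q(1,1)–Q(1,2)= Q(1,1)–Q(2,1)= Q(1,2)–Q(1,3)= Q(1,2)–Q(2,1)= Q(1,3)–P(1,4)≠ Q(1,3)–Q(2,4)= P(1,4)–Q(2,4)≠  → 2/7 unlike.
Row 2: Q(2,1)–P(3,1)≠ Q(2,1)–Q(3,2)= Q(2,4)–Q(3,3)=  → 1/3 unlike.
Row 3: P(3,1)–Q(3,2)≠ P(3,1)–P(4,1)= P(3,1)–Q(4,2)≠ Q(3,2)–Q(3,3)= Q(3,2)–Q(4,2)= Q(3,2)–P(4,1)≠ Q(3,3)–Q(4,2)=  → 3/7 unlike.
Row 4: P(4,1)–Q(4,2)≠ P(4,1)–P(5,1)= Q(4,2)–P(5,1)≠  → 2/3 unlike.
Row 5: P(5,1)–Q(6,2)≠ Q(5,4)–Q(6,4)= Q(5,4)–P(6,3)≠  → 2/3 unlike.
Row 6: Q(6,2)–P(6,3)≠ Q(6,2)–Q(7,3)= Q(6,2)–Q(7,1)= P(6,3)–Q(6,4)≠ P(6,3)–Q(7,3)≠ P(6,3)–Q(7,4)≠ Q(6,4)–Q(7,4)= Q(6,4)–Q(7,3)=  → 4/8 unlike.
Row 7: Q(7,3)–Q(7,4)=  → 0/1 unlike.
Total adjacent occupied pairs: 32; unlike-type pairs: 14.

14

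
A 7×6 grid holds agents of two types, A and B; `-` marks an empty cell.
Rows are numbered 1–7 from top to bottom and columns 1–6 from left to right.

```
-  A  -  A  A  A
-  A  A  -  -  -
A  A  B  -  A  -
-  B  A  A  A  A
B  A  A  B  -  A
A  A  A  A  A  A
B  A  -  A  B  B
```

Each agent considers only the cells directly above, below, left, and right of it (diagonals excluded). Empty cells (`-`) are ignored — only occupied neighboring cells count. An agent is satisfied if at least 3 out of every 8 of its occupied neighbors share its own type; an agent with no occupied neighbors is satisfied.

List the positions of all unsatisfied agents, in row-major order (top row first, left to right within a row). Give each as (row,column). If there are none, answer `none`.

(3,3), (4,2), (5,1), (5,4), (6,1), (7,1), (7,5)

Row 1: (1,2)A 1/1 satisfied · (1,4)A 1/1 satisfied · (1,5)A 2/2 satisfied · (1,6)A 1/1 satisfied
Row 2: (2,2)A 3/3 satisfied · (2,3)A 1/2 satisfied
Row 3: (3,1)A 1/1 satisfied · (3,2)A 2/4 satisfied · (3,3)B 0/3 not · (3,5)A 1/1 satisfied
Row 4: (4,2)B 0/3 not · (4,3)A 2/4 satisfied · (4,4)A 2/3 satisfied · (4,5)A 3/3 satisfied · (4,6)A 2/2 satisfied
Row 5: (5,1)B 0/2 not · (5,2)A 2/4 satisfied · (5,3)A 3/4 satisfied · (5,4)B 0/3 not · (5,6)A 2/2 satisfied
Row 6: (6,1)A 1/3 not · (6,2)A 4/4 satisfied · (6,3)A 3/3 satisfied · (6,4)A 3/4 satisfied · (6,5)A 2/3 satisfied · (6,6)A 2/3 satisfied
Row 7: (7,1)B 0/2 not · (7,2)A 1/2 satisfied · (7,4)A 1/2 satisfied · (7,5)B 1/3 not · (7,6)B 1/2 satisfied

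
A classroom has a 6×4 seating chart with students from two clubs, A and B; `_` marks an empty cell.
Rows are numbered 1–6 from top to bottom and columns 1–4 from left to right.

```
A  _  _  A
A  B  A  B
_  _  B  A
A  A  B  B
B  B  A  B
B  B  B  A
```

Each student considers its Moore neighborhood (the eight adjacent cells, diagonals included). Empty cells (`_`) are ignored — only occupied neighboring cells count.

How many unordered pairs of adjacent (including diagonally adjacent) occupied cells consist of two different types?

Scan each occupied cell's neighbors to the right and below (and the two forward diagonals) so each pair is counted once.
From row 1: 2 unlike of 4 pairs (running 2/4).
From row 2: 5 unlike of 8 pairs (running 7/12).
From row 3: 4 unlike of 6 pairs (running 11/18).
From row 4: 7 unlike of 13 pairs (running 18/31).
From row 5: 5 unlike of 13 pairs (running 23/44).
From row 6: 1 unlike of 3 pairs (running 24/47).
Total adjacent occupied pairs: 47; unlike-type pairs: 24.

24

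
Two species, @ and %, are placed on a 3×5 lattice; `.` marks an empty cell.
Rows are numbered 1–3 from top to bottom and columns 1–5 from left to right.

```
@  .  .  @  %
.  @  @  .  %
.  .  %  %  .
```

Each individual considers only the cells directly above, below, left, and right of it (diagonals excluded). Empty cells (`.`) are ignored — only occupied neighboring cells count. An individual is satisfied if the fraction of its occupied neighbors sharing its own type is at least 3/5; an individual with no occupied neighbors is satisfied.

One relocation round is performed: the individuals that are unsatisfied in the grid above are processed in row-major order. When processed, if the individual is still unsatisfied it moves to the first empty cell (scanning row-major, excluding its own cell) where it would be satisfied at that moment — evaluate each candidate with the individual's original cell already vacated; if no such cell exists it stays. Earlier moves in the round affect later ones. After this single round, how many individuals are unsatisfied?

0

Initially unsatisfied (in order): (1,4), (1,5), (2,3), (3,3).
  (1,4) → (1,2).
  (1,5): now satisfied by earlier moves; stays.
  (2,3) → (1,3).
  (3,3): now satisfied by earlier moves; stays.
Resulting grid:
@ @ @ . %
. @ . . %
. . % % .
All satisfied now.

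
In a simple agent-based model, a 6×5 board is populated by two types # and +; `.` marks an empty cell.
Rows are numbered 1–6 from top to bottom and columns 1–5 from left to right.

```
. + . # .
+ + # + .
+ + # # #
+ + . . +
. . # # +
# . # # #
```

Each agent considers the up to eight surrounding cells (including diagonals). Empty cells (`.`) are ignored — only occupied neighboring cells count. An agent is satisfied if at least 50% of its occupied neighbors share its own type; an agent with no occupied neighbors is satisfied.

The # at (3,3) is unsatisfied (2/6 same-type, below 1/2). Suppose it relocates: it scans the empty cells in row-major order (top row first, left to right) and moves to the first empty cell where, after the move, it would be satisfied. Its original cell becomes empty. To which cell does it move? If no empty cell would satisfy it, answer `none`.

(1,5)

Vacating (3,3). Empty cells in order:
  (1,1): 0/3 same-type → still unsatisfied.
  (1,3): 2/5 same-type → still unsatisfied.
  (1,5): 1/2 same-type → satisfied — stop here.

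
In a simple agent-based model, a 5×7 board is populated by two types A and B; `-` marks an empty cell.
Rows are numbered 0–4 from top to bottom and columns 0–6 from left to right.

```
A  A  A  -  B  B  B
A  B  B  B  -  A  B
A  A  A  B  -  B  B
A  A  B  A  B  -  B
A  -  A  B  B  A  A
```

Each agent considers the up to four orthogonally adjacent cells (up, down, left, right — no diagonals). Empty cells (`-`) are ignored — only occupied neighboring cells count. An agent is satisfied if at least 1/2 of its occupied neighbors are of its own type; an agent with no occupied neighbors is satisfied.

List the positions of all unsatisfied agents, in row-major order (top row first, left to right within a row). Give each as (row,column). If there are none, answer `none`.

(1,1), (1,5), (2,2), (2,3), (3,2), (3,3), (4,2), (4,3)

(0,0)A 2/2 satisfied
(0,1)A 2/3 satisfied
(0,2)A 1/2 satisfied
(0,4)B 1/1 satisfied
(0,5)B 2/3 satisfied
(0,6)B 2/2 satisfied
(1,0)A 2/3 satisfied
(1,1)B 1/4 not
(1,2)B 2/4 satisfied
(1,3)B 2/2 satisfied
(1,5)A 0/3 not
(1,6)B 2/3 satisfied
(2,0)A 3/3 satisfied
(2,1)A 3/4 satisfied
(2,2)A 1/4 not
(2,3)B 1/3 not
(2,5)B 1/2 satisfied
(2,6)B 3/3 satisfied
(3,0)A 3/3 satisfied
(3,1)A 2/3 satisfied
(3,2)B 0/4 not
(3,3)A 0/4 not
(3,4)B 1/2 satisfied
(3,6)B 1/2 satisfied
(4,0)A 1/1 satisfied
(4,2)A 0/2 not
(4,3)B 1/3 not
(4,4)B 2/3 satisfied
(4,5)A 1/2 satisfied
(4,6)A 1/2 satisfied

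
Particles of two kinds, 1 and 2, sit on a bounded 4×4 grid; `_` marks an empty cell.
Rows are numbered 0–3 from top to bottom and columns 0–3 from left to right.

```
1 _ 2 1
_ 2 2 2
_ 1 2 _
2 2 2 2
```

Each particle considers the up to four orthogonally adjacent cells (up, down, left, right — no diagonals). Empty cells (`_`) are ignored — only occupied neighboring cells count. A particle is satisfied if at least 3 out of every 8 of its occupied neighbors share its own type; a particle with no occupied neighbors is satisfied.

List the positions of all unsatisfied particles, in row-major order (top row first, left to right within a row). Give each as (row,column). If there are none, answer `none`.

(0,3), (2,1)

(0,0)1 0/0 ok
(0,2)2 1/2 ok
(0,3)1 0/2 unhappy
(1,1)2 1/2 ok
(1,2)2 4/4 ok
(1,3)2 1/2 ok
(2,1)1 0/3 unhappy
(2,2)2 2/3 ok
(3,0)2 1/1 ok
(3,1)2 2/3 ok
(3,2)2 3/3 ok
(3,3)2 1/1 ok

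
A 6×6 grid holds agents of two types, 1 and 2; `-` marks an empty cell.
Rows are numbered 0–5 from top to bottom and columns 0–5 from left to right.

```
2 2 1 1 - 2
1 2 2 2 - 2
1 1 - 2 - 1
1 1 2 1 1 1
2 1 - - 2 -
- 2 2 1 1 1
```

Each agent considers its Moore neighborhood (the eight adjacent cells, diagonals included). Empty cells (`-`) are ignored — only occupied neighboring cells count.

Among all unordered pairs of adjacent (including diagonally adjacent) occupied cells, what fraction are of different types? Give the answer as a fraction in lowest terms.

31/60

Scan each occupied cell's neighbors to the right and below (and the two forward diagonals) so each pair is counted once.
Row 0: 2(0,0)–2(0,1)= 2(0,0)–1(1,0)≠ 2(0,0)–2(1,1)= 2(0,1)–1(0,2)≠ 2(0,1)–2(1,1)= 2(0,1)–2(1,2)= 2(0,1)–1(1,0)≠ 1(0,2)–1(0,3)= 1(0,2)–2(1,2)≠ 1(0,2)–2(1,3)≠ 1(0,2)–2(1,1)≠ 1(0,3)–2(1,3)≠ 1(0,3)–2(1,2)≠ 2(0,5)–2(1,5)=  → 8/14 unlike.
Row 1: 1(1,0)–2(1,1)≠ 1(1,0)–1(2,0)= 1(1,0)–1(2,1)= 2(1,1)–2(1,2)= 2(1,1)–1(2,1)≠ 2(1,1)–1(2,0)≠ 2(1,2)–2(1,3)= 2(1,2)–2(2,3)= 2(1,2)–1(2,1)≠ 2(1,3)–2(2,3)= 2(1,5)–1(2,5)≠  → 5/11 unlike.
Row 2: 1(2,0)–1(2,1)= 1(2,0)–1(3,0)= 1(2,0)–1(3,1)= 1(2,1)–1(3,1)= 1(2,1)–2(3,2)≠ 1(2,1)–1(3,0)= 2(2,3)–1(3,3)≠ 2(2,3)–1(3,4)≠ 2(2,3)–2(3,2)= 1(2,5)–1(3,5)= 1(2,5)–1(3,4)=  → 3/11 unlike.
Row 3: 1(3,0)–1(3,1)= 1(3,0)–2(4,0)≠ 1(3,0)–1(4,1)= 1(3,1)–2(3,2)≠ 1(3,1)–1(4,1)= 1(3,1)–2(4,0)≠ 2(3,2)–1(3,3)≠ 2(3,2)–1(4,1)≠ 1(3,3)–1(3,4)= 1(3,3)–2(4,4)≠ 1(3,4)–1(3,5)= 1(3,4)–2(4,4)≠ 1(3,5)–2(4,4)≠  → 8/13 unlike.
Row 4: 2(4,0)–1(4,1)≠ 2(4,0)–2(5,1)= 1(4,1)–2(5,1)≠ 1(4,1)–2(5,2)≠ 2(4,4)–1(5,4)≠ 2(4,4)–1(5,5)≠ 2(4,4)–1(5,3)≠  → 6/7 unlike.
Row 5: 2(5,1)–2(5,2)= 2(5,2)–1(5,3)≠ 1(5,3)–1(5,4)= 1(5,4)–1(5,5)=  → 1/4 unlike.
Total adjacent occupied pairs: 60; unlike-type pairs: 31.
31/60 is already in lowest terms.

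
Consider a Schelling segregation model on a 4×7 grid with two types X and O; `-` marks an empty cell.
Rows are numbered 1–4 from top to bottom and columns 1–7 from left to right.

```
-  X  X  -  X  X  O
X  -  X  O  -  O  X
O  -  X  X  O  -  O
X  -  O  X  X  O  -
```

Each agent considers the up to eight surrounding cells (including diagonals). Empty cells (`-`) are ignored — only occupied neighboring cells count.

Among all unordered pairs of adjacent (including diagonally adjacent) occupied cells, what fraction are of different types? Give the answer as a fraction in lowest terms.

Scan each occupied cell's neighbors to the right and below (and the two forward diagonals) so each pair is counted once.
Row 1: X(1,2)–X(1,3)= X(1,2)–X(2,3)= X(1,2)–X(2,1)= X(1,3)–X(2,3)= X(1,3)–O(2,4)≠ X(1,5)–X(1,6)= X(1,5)–O(2,6)≠ X(1,5)–O(2,4)≠ X(1,6)–O(1,7)≠ X(1,6)–O(2,6)≠ X(1,6)–X(2,7)= O(1,7)–X(2,7)≠ O(1,7)–O(2,6)=  → 6/13 unlike.
Row 2: X(2,1)–O(3,1)≠ X(2,3)–O(2,4)≠ X(2,3)–X(3,3)= X(2,3)–X(3,4)= O(2,4)–X(3,4)≠ O(2,4)–O(3,5)= O(2,4)–X(3,3)≠ O(2,6)–X(2,7)≠ O(2,6)–O(3,7)= O(2,6)–O(3,5)= X(2,7)–O(3,7)≠  → 6/11 unlike.
Row 3: O(3,1)–X(4,1)≠ X(3,3)–X(3,4)= X(3,3)–O(4,3)≠ X(3,3)–X(4,4)= X(3,4)–O(3,5)≠ X(3,4)–X(4,4)= X(3,4)–X(4,5)= X(3,4)–O(4,3)≠ O(3,5)–X(4,5)≠ O(3,5)–O(4,6)= O(3,5)–X(4,4)≠ O(3,7)–O(4,6)=  → 6/12 unlike.
Row 4: O(4,3)–X(4,4)≠ X(4,4)–X(4,5)= X(4,5)–O(4,6)≠  → 2/3 unlike.
Total adjacent occupied pairs: 39; unlike-type pairs: 20.
20/39 is already in lowest terms.

20/39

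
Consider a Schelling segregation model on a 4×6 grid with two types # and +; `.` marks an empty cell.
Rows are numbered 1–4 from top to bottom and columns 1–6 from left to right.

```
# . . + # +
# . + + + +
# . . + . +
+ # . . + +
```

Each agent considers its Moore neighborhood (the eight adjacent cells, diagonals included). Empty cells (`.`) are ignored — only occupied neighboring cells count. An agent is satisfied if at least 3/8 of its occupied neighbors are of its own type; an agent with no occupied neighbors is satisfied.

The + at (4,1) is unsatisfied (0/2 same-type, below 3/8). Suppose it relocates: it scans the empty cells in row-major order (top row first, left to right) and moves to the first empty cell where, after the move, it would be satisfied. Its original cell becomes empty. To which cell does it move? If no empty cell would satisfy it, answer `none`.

(1,3)

Vacating (4,1). Empty cells in order:
  (1,2): 1/3 same-type → still unsatisfied.
  (1,3): 3/3 same-type → satisfied — stop here.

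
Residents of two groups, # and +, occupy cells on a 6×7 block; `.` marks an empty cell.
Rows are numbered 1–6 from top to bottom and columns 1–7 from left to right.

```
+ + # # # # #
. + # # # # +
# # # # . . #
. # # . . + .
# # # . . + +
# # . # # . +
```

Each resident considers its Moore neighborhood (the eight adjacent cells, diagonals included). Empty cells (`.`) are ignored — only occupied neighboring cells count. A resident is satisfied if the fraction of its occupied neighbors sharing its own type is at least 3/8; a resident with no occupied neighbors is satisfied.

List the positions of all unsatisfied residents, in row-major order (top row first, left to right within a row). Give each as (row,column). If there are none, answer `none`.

(1,1)+ 2/2 ✓
(1,2)+ 2/4 ✓
(1,3)# 3/5 ✓
(1,4)# 5/5 ✓
(1,5)# 5/5 ✓
(1,6)# 4/5 ✓
(1,7)# 2/3 ✓
(2,2)+ 2/7 ✗
(2,3)# 6/8 ✓
(2,4)# 7/7 ✓
(2,5)# 6/6 ✓
(2,6)# 5/6 ✓
(2,7)+ 0/4 ✗
(3,1)# 2/3 ✓
(3,2)# 5/6 ✓
(3,3)# 6/7 ✓
(3,4)# 5/5 ✓
(3,7)# 1/3 ✗
(4,2)# 7/7 ✓
(4,3)# 6/6 ✓
(4,6)+ 2/3 ✓
(5,1)# 4/4 ✓
(5,2)# 6/6 ✓
(5,3)# 5/5 ✓
(5,6)+ 3/4 ✓
(5,7)+ 3/3 ✓
(6,1)# 3/3 ✓
(6,2)# 4/4 ✓
(6,4)# 2/2 ✓
(6,5)# 1/2 ✓
(6,7)+ 2/2 ✓

(2,2), (2,7), (3,7)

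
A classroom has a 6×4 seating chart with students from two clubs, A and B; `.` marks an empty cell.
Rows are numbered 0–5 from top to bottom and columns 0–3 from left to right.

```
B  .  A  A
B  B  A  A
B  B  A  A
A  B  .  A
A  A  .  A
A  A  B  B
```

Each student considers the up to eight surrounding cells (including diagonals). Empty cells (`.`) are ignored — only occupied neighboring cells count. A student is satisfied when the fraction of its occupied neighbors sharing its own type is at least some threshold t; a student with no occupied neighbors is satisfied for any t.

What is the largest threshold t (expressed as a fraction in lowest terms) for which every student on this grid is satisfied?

(0,0)B 2/2
(0,2)A 3/4
(0,3)A 3/3
(1,0)B 4/4
(1,1)B 4/7
(1,2)A 5/7
(1,3)A 5/5
(2,0)B 4/5
(2,1)B 4/7
(2,2)A 4/7
(2,3)A 4/4
(3,0)A 2/5
(3,1)B 2/6
(3,3)A 3/3
(4,0)A 4/5
(4,1)A 4/6
(4,3)A 1/3
(5,0)A 3/3
(5,1)A 3/4
(5,2)B 1/4
(5,3)B 1/2
The smallest same-type fraction is 1/4 at (5,2), which reduces to 1/4. Any threshold above that leaves this student unsatisfied.

1/4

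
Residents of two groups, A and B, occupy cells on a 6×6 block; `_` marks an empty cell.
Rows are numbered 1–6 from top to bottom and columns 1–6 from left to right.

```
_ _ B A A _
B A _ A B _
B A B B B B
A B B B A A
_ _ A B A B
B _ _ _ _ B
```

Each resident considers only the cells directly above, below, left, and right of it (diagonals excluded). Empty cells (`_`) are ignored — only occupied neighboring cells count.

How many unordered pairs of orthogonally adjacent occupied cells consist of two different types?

Scan each occupied cell's neighbors to the right and below so each pair is counted once.
From row 1: 2 unlike of 4 pairs (running 2/4).
From row 2: 3 unlike of 6 pairs (running 5/10).
From row 3: 6 unlike of 11 pairs (running 11/21).
From row 4: 4 unlike of 9 pairs (running 15/30).
From row 5: 3 unlike of 4 pairs (running 18/34).
Total adjacent occupied pairs: 34; unlike-type pairs: 18.

18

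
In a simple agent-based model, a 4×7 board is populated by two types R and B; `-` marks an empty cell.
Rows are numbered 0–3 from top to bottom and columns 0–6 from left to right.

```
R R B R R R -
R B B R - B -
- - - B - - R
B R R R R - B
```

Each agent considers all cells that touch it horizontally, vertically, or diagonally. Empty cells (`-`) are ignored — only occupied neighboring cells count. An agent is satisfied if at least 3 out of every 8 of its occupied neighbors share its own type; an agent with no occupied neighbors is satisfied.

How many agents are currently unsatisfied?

5

Row 0: (0,0)R 2/3 satisfied · (0,1)R 2/5 satisfied · (0,2)B 2/5 satisfied · (0,3)R 2/4 satisfied · (0,4)R 3/4 satisfied · (0,5)R 1/2 satisfied
Row 1: (1,0)R 2/3 satisfied · (1,1)B 2/5 satisfied · (1,2)B 3/6 satisfied · (1,3)R 2/5 satisfied · (1,5)B 0/3 not
Row 2: (2,3)B 1/5 not · (2,6)R 0/2 not
Row 3: (3,0)B 0/1 not · (3,1)R 1/2 satisfied · (3,2)R 2/3 satisfied · (3,3)R 2/3 satisfied · (3,4)R 1/2 satisfied · (3,6)B 0/1 not
Unsatisfied: (1,5), (2,3), (2,6), (3,0), (3,6) — 5 in total.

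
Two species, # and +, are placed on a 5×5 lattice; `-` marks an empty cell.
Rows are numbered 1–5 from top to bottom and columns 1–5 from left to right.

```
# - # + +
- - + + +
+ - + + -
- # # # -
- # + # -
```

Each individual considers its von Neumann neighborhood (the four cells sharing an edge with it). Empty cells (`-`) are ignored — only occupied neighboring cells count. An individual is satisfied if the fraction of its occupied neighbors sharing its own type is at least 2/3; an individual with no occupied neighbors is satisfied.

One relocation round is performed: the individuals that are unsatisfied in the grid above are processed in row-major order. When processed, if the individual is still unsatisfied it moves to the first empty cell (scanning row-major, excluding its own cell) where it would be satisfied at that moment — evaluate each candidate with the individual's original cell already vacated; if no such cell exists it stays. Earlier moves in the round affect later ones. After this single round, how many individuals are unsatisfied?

Initially unsatisfied (in order): (1,3), (4,3), (5,2), (5,3), (5,4).
  (1,3) → (1,2).
  (4,3) → (4,5).
  (5,2) → (5,1).
  (5,3) → (1,3).
  (5,4): now satisfied by earlier moves; stays.
Resulting grid:
# # + + +
- - + + +
+ - + + -
- # - # #
# - - # -
Unsatisfied now: (1,2).

1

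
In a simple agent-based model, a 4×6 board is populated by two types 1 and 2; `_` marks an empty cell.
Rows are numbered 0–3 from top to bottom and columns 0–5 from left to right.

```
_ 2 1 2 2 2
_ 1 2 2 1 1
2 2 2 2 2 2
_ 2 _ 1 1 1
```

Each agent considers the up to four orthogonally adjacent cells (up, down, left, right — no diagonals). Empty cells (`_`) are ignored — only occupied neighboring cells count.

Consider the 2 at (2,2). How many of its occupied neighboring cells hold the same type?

3

Occupied neighbors of (2,2): (1,2)=2, (2,1)=2, (2,3)=2.
Same type (2): 3 of 3.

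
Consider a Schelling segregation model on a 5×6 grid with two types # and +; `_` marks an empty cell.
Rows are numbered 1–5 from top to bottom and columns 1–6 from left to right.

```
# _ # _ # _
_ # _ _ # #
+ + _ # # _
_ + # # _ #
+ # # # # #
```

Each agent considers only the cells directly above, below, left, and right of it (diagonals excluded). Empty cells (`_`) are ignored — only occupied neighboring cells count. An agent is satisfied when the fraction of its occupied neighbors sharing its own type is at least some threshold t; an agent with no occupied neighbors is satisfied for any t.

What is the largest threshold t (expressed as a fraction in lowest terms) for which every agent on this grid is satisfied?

0/1

(1,1)# — no occupied neighbors
(1,3)# — no occupied neighbors
(1,5)# 1/1
(2,2)# 0/1
(2,5)# 3/3
(2,6)# 1/1
(3,1)+ 1/1
(3,2)+ 2/3
(3,4)# 2/2
(3,5)# 2/2
(4,2)+ 1/3
(4,3)# 2/3
(4,4)# 3/3
(4,6)# 1/1
(5,1)+ 0/1
(5,2)# 1/3
(5,3)# 3/3
(5,4)# 3/3
(5,5)# 2/2
(5,6)# 2/2
The smallest same-type fraction is 0/1 at (2,2), which reduces to 0/1. Any threshold above that leaves this agent unsatisfied.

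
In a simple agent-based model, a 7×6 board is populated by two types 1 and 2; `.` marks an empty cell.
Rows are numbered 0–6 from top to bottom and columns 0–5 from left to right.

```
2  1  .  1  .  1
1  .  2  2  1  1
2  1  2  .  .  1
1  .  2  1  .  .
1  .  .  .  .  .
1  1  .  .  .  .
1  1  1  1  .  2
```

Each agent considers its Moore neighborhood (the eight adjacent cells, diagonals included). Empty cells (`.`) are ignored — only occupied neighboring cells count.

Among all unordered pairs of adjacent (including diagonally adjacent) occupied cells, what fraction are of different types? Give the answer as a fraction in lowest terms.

14/39

Scan each occupied cell's neighbors to the right and below (and the two forward diagonals) so each pair is counted once.
From row 0: 5 unlike of 9 pairs (running 5/9).
From row 1: 3 unlike of 10 pairs (running 8/19).
From row 2: 5 unlike of 7 pairs (running 13/26).
From row 3: 1 unlike of 2 pairs (running 14/28).
From row 4: 0 unlike of 2 pairs (running 14/30).
From row 5: 0 unlike of 6 pairs (running 14/36).
From row 6: 0 unlike of 3 pairs (running 14/39).
Total adjacent occupied pairs: 39; unlike-type pairs: 14.
14/39 is already in lowest terms.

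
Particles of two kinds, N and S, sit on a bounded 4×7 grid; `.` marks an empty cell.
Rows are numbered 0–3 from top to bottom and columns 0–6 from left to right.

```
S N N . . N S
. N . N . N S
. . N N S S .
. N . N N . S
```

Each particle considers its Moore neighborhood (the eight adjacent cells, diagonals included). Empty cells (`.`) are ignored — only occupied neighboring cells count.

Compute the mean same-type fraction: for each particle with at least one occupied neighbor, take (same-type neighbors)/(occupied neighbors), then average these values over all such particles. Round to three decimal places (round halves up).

Row 0: (0,0)S 0/2 · (0,1)N 2/3 · (0,2)N 3/3 · (0,5)N 1/3 · (0,6)S 1/3
Row 1: (1,1)N 3/4 · (1,3)N 3/4 · (1,5)N 1/5 · (1,6)S 2/4
Row 2: (2,2)N 5/5 · (2,3)N 4/5 · (2,4)S 1/6 · (2,5)S 3/5
Row 3: (3,1)N 1/1 · (3,3)N 3/4 · (3,4)N 2/4 · (3,6)S 1/1
Sum over 17 particles: 0/2 + 2/3 + 3/3 + 1/3 + 1/3 + 3/4 + 3/4 + 1/5 + 2/4 + 5/5 + 4/5 + 1/6 + 3/5 + 1/1 + 3/4 + 2/4 + 1/1 = 207/20; mean = 207/20 ÷ 17 = 207/340 = 0.608823… → 0.609.

0.609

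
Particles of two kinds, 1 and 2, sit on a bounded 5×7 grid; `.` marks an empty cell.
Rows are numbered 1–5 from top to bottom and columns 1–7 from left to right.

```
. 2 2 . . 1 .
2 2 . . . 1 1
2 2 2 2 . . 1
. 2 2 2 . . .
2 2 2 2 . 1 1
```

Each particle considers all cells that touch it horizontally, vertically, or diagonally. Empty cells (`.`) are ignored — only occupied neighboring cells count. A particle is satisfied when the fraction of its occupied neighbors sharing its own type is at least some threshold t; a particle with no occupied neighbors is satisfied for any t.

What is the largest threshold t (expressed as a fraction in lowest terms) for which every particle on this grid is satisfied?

Row 1: (1,2)2 3/3 · (1,3)2 2/2 · (1,6)1 2/2
Row 2: (2,1)2 4/4 · (2,2)2 6/6 · (2,6)1 3/3 · (2,7)1 3/3
Row 3: (3,1)2 4/4 · (3,2)2 6/6 · (3,3)2 6/6 · (3,4)2 3/3 · (3,7)1 2/2
Row 4: (4,2)2 7/7 · (4,3)2 8/8 · (4,4)2 5/5
Row 5: (5,1)2 2/2 · (5,2)2 4/4 · (5,3)2 5/5 · (5,4)2 3/3 · (5,6)1 1/1 · (5,7)1 1/1
The smallest same-type fraction is 3/3 at (1,2), which reduces to 1/1. Any threshold above that leaves this particle unsatisfied.

1/1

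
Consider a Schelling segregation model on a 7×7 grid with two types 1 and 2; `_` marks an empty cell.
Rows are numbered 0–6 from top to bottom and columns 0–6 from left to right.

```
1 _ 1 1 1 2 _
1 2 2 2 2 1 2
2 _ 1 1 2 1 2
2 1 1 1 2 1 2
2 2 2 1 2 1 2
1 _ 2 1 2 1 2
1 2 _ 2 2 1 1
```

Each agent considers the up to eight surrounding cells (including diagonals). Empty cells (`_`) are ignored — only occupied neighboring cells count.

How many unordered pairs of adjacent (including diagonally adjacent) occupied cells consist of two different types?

78

Scan each occupied cell's neighbors to the right and below (and the two forward diagonals) so each pair is counted once.
Row 0: 1(0,0)–1(1,0)= 1(0,0)–2(1,1)≠ 1(0,2)–1(0,3)= 1(0,2)–2(1,2)≠ 1(0,2)–2(1,3)≠ 1(0,2)–2(1,1)≠ 1(0,3)–1(0,4)= 1(0,3)–2(1,3)≠ 1(0,3)–2(1,4)≠ 1(0,3)–2(1,2)≠ 1(0,4)–2(0,5)≠ 1(0,4)–2(1,4)≠ 1(0,4)–1(1,5)= 1(0,4)–2(1,3)≠ 2(0,5)–1(1,5)≠ 2(0,5)–2(1,6)= 2(0,5)–2(1,4)=  → 11/17 unlike.
Row 1: 1(1,0)–2(1,1)≠ 1(1,0)–2(2,0)≠ 2(1,1)–2(1,2)= 2(1,1)–1(2,2)≠ 2(1,1)–2(2,0)= 2(1,2)–2(1,3)= 2(1,2)–1(2,2)≠ 2(1,2)–1(2,3)≠ 2(1,3)–2(1,4)= 2(1,3)–1(2,3)≠ 2(1,3)–2(2,4)= 2(1,3)–1(2,2)≠ 2(1,4)–1(1,5)≠ 2(1,4)–2(2,4)= 2(1,4)–1(2,5)≠ 2(1,4)–1(2,3)≠ 1(1,5)–2(1,6)≠ 1(1,5)–1(2,5)= 1(1,5)–2(2,6)≠ 1(1,5)–2(2,4)≠ 2(1,6)–2(2,6)= 2(1,6)–1(2,5)≠  → 14/22 unlike.
Row 2: 2(2,0)–2(3,0)= 2(2,0)–1(3,1)≠ 1(2,2)–1(2,3)= 1(2,2)–1(3,2)= 1(2,2)–1(3,3)= 1(2,2)–1(3,1)= 1(2,3)–2(2,4)≠ 1(2,3)–1(3,3)= 1(2,3)–2(3,4)≠ 1(2,3)–1(3,2)= 2(2,4)–1(2,5)≠ 2(2,4)–2(3,4)= 2(2,4)–1(3,5)≠ 2(2,4)–1(3,3)≠ 1(2,5)–2(2,6)≠ 1(2,5)–1(3,5)= 1(2,5)–2(3,6)≠ 1(2,5)–2(3,4)≠ 2(2,6)–2(3,6)= 2(2,6)–1(3,5)≠  → 10/20 unlike.
Row 3: 2(3,0)–1(3,1)≠ 2(3,0)–2(4,0)= 2(3,0)–2(4,1)= 1(3,1)–1(3,2)= 1(3,1)–2(4,1)≠ 1(3,1)–2(4,2)≠ 1(3,1)–2(4,0)≠ 1(3,2)–1(3,3)= 1(3,2)–2(4,2)≠ 1(3,2)–1(4,3)= 1(3,2)–2(4,1)≠ 1(3,3)–2(3,4)≠ 1(3,3)–1(4,3)= 1(3,3)–2(4,4)≠ 1(3,3)–2(4,2)≠ 2(3,4)–1(3,5)≠ 2(3,4)–2(4,4)= 2(3,4)–1(4,5)≠ 2(3,4)–1(4,3)≠ 1(3,5)–2(3,6)≠ 1(3,5)–1(4,5)= 1(3,5)–2(4,6)≠ 1(3,5)–2(4,4)≠ 2(3,6)–2(4,6)= 2(3,6)–1(4,5)≠  → 16/25 unlike.
Row 4: 2(4,0)–2(4,1)= 2(4,0)–1(5,0)≠ 2(4,1)–2(4,2)= 2(4,1)–2(5,2)= 2(4,1)–1(5,0)≠ 2(4,2)–1(4,3)≠ 2(4,2)–2(5,2)= 2(4,2)–1(5,3)≠ 1(4,3)–2(4,4)≠ 1(4,3)–1(5,3)= 1(4,3)–2(5,4)≠ 1(4,3)–2(5,2)≠ 2(4,4)–1(4,5)≠ 2(4,4)–2(5,4)= 2(4,4)–1(5,5)≠ 2(4,4)–1(5,3)≠ 1(4,5)–2(4,6)≠ 1(4,5)–1(5,5)= 1(4,5)–2(5,6)≠ 1(4,5)–2(5,4)≠ 2(4,6)–2(5,6)= 2(4,6)–1(5,5)≠  → 14/22 unlike.
Row 5: 1(5,0)–1(6,0)= 1(5,0)–2(6,1)≠ 2(5,2)–1(5,3)≠ 2(5,2)–2(6,3)= 2(5,2)–2(6,1)= 1(5,3)–2(5,4)≠ 1(5,3)–2(6,3)≠ 1(5,3)–2(6,4)≠ 2(5,4)–1(5,5)≠ 2(5,4)–2(6,4)= 2(5,4)–1(6,5)≠ 2(5,4)–2(6,3)= 1(5,5)–2(5,6)≠ 1(5,5)–1(6,5)= 1(5,5)–1(6,6)= 1(5,5)–2(6,4)≠ 2(5,6)–1(6,6)≠ 2(5,6)–1(6,5)≠  → 11/18 unlike.
Row 6: 1(6,0)–2(6,1)≠ 2(6,3)–2(6,4)= 2(6,4)–1(6,5)≠ 1(6,5)–1(6,6)=  → 2/4 unlike.
Total adjacent occupied pairs: 128; unlike-type pairs: 78.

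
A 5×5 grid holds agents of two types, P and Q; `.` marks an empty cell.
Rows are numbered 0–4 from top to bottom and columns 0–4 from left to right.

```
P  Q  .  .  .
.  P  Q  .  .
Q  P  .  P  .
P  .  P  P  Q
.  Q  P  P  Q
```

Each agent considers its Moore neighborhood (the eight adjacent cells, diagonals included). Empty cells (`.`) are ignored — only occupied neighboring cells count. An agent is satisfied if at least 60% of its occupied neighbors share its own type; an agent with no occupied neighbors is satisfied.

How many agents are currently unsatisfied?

(0,0)P 1/2 not
(0,1)Q 1/3 not
(1,1)P 2/5 not
(1,2)Q 1/4 not
(2,0)Q 0/3 not
(2,1)P 3/5 satisfied
(2,3)P 2/4 not
(3,0)P 1/3 not
(3,2)P 5/6 satisfied
(3,3)P 4/6 satisfied
(3,4)Q 1/4 not
(4,1)Q 0/3 not
(4,2)P 3/4 satisfied
(4,3)P 3/5 satisfied
(4,4)Q 1/3 not
Unsatisfied: (0,0), (0,1), (1,1), (1,2), (2,0), (2,3), (3,0), (3,4), (4,1), (4,4) — 10 in total.

10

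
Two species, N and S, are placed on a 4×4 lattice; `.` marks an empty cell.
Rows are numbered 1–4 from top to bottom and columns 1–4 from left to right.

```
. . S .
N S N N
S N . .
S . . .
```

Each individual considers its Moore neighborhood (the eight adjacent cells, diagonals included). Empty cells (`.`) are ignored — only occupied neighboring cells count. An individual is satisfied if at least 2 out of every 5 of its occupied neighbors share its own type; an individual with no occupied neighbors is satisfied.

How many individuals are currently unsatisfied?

2

Row 1: (1,3)S 1/3 ✗
Row 2: (2,1)N 1/3 ✗ · (2,2)S 2/5 ✓ · (2,3)N 2/4 ✓ · (2,4)N 1/2 ✓
Row 3: (3,1)S 2/4 ✓ · (3,2)N 2/5 ✓
Row 4: (4,1)S 1/2 ✓
Unsatisfied: (1,3), (2,1) — 2 in total.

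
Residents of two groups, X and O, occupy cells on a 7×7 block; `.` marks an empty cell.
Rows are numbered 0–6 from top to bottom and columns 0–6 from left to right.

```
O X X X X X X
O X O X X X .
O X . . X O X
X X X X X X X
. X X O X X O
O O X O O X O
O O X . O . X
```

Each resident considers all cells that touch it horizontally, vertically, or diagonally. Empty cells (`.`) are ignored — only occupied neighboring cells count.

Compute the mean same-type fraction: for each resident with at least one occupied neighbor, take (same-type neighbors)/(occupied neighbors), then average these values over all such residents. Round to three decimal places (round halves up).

0.597

Row 0: (0,0)O 1/3 · (0,1)X 2/5 · (0,2)X 4/5 · (0,3)X 4/5 · (0,4)X 5/5 · (0,5)X 4/4 · (0,6)X 2/2
Row 1: (1,0)O 2/5 · (1,1)X 3/7 · (1,2)O 0/6 · (1,3)X 5/6 · (1,4)X 6/7 · (1,5)X 6/7
Row 2: (2,0)O 1/5 · (2,1)X 4/7 · (2,4)X 6/7 · (2,5)O 0/7 · (2,6)X 3/4
Row 3: (3,0)X 3/4 · (3,1)X 5/6 · (3,2)X 5/6 · (3,3)X 5/6 · (3,4)X 5/7 · (3,5)X 6/8 · (3,6)X 3/5
Row 4: (4,1)X 5/7 · (4,2)X 5/8 · (4,3)O 2/8 · (4,4)X 5/8 · (4,5)X 5/8 · (4,6)O 1/5
Row 5: (5,0)O 3/4 · (5,1)O 3/7 · (5,2)X 3/7 · (5,3)O 3/7 · (5,4)O 3/6 · (5,5)X 3/7 · (5,6)O 1/4
Row 6: (6,0)O 3/3 · (6,1)O 3/5 · (6,2)X 1/4 · (6,4)O 2/3 · (6,6)X 1/2
Sum over 43 residents: 1/3 + 2/5 + 4/5 + 4/5 + 5/5 + 4/4 + 2/2 + 2/5 + 3/7 + 0/6 + 5/6 + 6/7 + 6/7 + 1/5 + 4/7 + 6/7 + 0/7 + 3/4 + 3/4 + 5/6 + 5/6 + 5/6 + 5/7 + 6/8 + 3/5 + 5/7 + 5/8 + 2/8 + 5/8 + 5/8 + 1/5 + 3/4 + 3/7 + 3/7 + 3/7 + 3/6 + 3/7 + 1/4 + 3/3 + 3/5 + 1/4 + 2/3 + 1/2 = 4313/168; mean = 4313/168 ÷ 43 = 4313/7224 = 0.597037… → 0.597.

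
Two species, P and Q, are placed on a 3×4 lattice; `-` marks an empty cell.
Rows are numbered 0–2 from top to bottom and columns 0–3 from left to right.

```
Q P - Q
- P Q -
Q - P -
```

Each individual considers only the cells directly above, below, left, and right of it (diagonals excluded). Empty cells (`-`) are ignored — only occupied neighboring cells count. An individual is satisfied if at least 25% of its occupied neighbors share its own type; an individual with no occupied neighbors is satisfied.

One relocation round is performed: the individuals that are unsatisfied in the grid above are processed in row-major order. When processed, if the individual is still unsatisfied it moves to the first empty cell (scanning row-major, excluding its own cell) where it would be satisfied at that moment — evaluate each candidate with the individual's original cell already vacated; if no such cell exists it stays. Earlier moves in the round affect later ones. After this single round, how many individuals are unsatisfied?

Initially unsatisfied (in order): (0,0), (1,2), (2,2).
  (0,0) → (0,2).
  (1,2): now satisfied by earlier moves; stays.
  (2,2) → (0,0).
Resulting grid:
P P Q Q
- P Q -
Q - - -
All satisfied now.

0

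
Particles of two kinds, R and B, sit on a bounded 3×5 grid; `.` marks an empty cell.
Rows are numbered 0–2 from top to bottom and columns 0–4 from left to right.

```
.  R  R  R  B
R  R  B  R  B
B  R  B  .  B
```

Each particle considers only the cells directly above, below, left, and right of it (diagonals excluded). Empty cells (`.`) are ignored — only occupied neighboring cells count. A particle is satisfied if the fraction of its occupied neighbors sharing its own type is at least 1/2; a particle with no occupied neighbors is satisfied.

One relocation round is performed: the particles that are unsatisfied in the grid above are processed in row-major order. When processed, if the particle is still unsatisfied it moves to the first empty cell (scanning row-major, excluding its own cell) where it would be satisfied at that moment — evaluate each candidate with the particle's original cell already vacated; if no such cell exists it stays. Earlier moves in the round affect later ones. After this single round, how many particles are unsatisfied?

1

Initially unsatisfied (in order): (1,2), (1,3), (2,0), (2,1).
  (1,2) → (2,3).
  (1,3) → (0,0).
  (2,0) → (1,3).
  (2,1): now satisfied by earlier moves; stays.
Resulting grid:
R R R R B
R R . B B
. R B B B
Unsatisfied now: (0,3).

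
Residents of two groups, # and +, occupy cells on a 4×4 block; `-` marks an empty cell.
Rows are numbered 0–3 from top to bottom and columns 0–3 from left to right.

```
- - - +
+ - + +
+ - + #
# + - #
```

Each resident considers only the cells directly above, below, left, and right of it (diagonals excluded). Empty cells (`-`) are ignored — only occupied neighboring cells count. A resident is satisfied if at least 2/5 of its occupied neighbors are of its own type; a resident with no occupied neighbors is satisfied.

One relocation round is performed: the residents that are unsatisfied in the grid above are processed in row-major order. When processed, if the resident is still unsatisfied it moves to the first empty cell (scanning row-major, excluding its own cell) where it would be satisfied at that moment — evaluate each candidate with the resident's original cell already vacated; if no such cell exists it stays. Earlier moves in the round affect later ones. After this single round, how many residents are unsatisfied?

Initially unsatisfied (in order): (2,3), (3,0), (3,1).
  (2,3) → (0,1).
  (3,0) → (0,0).
  (3,1): now satisfied by earlier moves; stays.
Resulting grid:
# # - +
+ - + +
+ - + -
- + - #
All satisfied now.

0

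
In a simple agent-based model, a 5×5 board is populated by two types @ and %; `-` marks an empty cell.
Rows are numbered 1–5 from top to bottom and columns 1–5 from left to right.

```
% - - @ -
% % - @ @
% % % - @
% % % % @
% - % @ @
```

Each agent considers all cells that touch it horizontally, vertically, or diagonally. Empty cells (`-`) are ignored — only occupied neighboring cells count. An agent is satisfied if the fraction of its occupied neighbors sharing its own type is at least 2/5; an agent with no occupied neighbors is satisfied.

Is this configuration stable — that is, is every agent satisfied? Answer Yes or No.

Row 1: (1,1)% 2/2 satisfied · (1,4)@ 2/2 satisfied
Row 2: (2,1)% 4/4 satisfied · (2,2)% 5/5 satisfied · (2,4)@ 3/4 satisfied · (2,5)@ 3/3 satisfied
Row 3: (3,1)% 5/5 satisfied · (3,2)% 7/7 satisfied · (3,3)% 5/6 satisfied · (3,5)@ 3/4 satisfied
Row 4: (4,1)% 4/4 satisfied · (4,2)% 7/7 satisfied · (4,3)% 5/6 satisfied · (4,4)% 3/7 satisfied · (4,5)@ 3/4 satisfied
Row 5: (5,1)% 2/2 satisfied · (5,3)% 3/4 satisfied · (5,4)@ 2/5 satisfied · (5,5)@ 2/3 satisfied
All meet the threshold, so the configuration is stable.

Yes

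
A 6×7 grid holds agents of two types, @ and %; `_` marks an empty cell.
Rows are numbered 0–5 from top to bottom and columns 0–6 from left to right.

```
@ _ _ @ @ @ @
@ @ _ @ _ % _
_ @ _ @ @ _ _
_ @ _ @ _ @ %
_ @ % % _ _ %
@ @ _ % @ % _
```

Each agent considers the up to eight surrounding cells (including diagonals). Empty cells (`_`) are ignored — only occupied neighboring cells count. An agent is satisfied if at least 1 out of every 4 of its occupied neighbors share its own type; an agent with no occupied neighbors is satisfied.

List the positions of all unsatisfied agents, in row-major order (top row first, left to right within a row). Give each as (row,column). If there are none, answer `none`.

(1,5), (5,4)

(0,0)@ 2/2 ok
(0,3)@ 2/2 ok
(0,4)@ 3/4 ok
(0,5)@ 2/3 ok
(0,6)@ 1/2 ok
(1,0)@ 3/3 ok
(1,1)@ 3/3 ok
(1,3)@ 4/4 ok
(1,5)% 0/4 unhappy
(2,1)@ 3/3 ok
(2,3)@ 3/3 ok
(2,4)@ 4/5 ok
(3,1)@ 2/3 ok
(3,3)@ 2/4 ok
(3,5)@ 1/3 ok
(3,6)% 1/2 ok
(4,1)@ 3/4 ok
(4,2)% 2/6 ok
(4,3)% 2/4 ok
(4,6)% 2/3 ok
(5,0)@ 2/2 ok
(5,1)@ 2/3 ok
(5,3)% 2/3 ok
(5,4)@ 0/3 unhappy
(5,5)% 1/2 ok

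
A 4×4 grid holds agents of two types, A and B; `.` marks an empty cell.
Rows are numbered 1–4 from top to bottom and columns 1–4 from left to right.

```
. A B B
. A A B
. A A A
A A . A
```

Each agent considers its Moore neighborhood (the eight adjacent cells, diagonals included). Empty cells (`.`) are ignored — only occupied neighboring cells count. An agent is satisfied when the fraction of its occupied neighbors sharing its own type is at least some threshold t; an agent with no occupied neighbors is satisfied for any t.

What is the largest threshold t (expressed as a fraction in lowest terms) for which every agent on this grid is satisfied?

2/5

Row 1: (1,2)A 2/3 · (1,3)B 2/5 · (1,4)B 2/3
Row 2: (2,2)A 4/5 · (2,3)A 5/8 · (2,4)B 2/5
Row 3: (3,2)A 5/5 · (3,3)A 6/7 · (3,4)A 3/4
Row 4: (4,1)A 2/2 · (4,2)A 3/3 · (4,4)A 2/2
The smallest same-type fraction is 2/5 at (1,3), which reduces to 2/5. Any threshold above that leaves this agent unsatisfied.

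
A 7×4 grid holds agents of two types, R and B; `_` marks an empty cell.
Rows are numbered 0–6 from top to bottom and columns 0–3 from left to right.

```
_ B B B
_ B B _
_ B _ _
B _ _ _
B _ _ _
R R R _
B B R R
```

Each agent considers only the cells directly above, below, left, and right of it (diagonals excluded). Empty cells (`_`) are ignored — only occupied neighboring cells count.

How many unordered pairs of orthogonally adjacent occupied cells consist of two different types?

4

Scan each occupied cell's neighbors to the right and below so each pair is counted once.
From row 0: 0 unlike of 4 pairs (running 0/4).
From row 1: 0 unlike of 2 pairs (running 0/6).
From row 3: 0 unlike of 1 pairs (running 0/7).
From row 4: 1 unlike of 1 pairs (running 1/8).
From row 5: 2 unlike of 5 pairs (running 3/13).
From row 6: 1 unlike of 3 pairs (running 4/16).
Total adjacent occupied pairs: 16; unlike-type pairs: 4.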